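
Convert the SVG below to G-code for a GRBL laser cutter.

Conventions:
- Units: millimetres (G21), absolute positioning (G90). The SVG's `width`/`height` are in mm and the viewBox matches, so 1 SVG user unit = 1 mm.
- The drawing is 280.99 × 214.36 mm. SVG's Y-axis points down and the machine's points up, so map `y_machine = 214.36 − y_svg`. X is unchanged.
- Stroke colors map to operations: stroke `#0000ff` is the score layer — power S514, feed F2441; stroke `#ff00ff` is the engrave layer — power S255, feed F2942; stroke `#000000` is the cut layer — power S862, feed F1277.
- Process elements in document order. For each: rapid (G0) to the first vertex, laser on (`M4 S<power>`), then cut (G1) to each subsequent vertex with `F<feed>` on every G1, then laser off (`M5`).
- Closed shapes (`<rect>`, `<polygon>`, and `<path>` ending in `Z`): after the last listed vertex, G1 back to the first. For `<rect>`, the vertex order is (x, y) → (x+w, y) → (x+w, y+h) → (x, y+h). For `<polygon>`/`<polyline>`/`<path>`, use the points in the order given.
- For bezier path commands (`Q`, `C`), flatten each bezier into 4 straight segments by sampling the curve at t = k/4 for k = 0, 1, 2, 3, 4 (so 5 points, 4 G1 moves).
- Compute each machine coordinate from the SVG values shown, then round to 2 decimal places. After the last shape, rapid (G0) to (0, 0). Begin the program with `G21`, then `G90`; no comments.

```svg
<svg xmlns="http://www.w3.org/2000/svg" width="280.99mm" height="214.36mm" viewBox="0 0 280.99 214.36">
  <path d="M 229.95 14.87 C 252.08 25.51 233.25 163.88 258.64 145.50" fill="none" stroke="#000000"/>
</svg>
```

G21
G90
G0 X229.95 Y199.49
M4 S862
G1 X240.20 Y172.01 F1277
G1 X243.07 Y123.29 F1277
G1 X246.56 Y80.02 F1277
G1 X258.64 Y68.86 F1277
M5
G0 X0.00 Y0.00

viewBox `0 0 280.99 214.36` with mm width/height → 1 unit = 1 mm. Flip: y_m = 214.36 − y_svg.

**Shape 1** — `<path>` cubic bezier, stroke `#000000` → cut (S862, F1277). Control points (SVG): P0=(229.95,14.87), P1=(252.08,25.51), P2=(233.25,163.88), P3=(258.64,145.50); sampled at t=k/4. Machine vertices: (229.95,199.49) → (240.20,172.01) → (243.07,123.29) → (246.56,80.02) → (258.64,68.86). Open path.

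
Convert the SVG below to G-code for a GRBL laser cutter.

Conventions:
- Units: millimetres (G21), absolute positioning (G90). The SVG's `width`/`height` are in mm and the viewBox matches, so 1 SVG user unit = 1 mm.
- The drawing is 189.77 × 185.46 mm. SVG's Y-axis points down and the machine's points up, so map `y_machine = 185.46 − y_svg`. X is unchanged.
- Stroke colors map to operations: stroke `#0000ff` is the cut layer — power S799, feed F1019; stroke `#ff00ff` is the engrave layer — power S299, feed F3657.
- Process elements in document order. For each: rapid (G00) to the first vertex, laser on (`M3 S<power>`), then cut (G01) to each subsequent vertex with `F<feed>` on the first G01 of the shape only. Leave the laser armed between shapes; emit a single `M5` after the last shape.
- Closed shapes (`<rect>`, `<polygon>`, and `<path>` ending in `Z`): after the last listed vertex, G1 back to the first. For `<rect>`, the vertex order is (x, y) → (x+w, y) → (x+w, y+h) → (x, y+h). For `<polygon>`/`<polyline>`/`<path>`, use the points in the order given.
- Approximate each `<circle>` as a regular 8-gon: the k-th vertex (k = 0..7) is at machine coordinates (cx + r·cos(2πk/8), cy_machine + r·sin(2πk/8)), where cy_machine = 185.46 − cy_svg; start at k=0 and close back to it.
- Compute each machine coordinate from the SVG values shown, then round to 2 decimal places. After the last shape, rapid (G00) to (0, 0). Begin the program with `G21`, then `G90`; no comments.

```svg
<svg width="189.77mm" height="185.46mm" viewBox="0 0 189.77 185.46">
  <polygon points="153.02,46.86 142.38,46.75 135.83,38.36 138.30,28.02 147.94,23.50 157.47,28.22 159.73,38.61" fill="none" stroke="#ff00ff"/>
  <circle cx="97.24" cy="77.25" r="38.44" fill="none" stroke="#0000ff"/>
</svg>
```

Since the viewBox matches the mm dimensions, user units are millimetres directly. The only transform is the Y-flip y_m = 185.46 − y_svg.

Shape 1 is a regular polygon drawn with `<polygon>`. Its stroke #ff00ff means engrave at S299, F3657. After flipping Y the toolpath is (153.02,138.60) → (142.38,138.71) → (135.83,147.10) → (138.30,157.44) → (147.94,161.96) → (157.47,157.24) → (159.73,146.85) → (153.02,138.60), returning to the start.

Shape 2 is a circle drawn with `<circle>`. Its stroke #0000ff means cut at S799, F1019. After flipping Y the toolpath is (135.68,108.21) → (124.42,135.39) → (97.24,146.65) → (70.06,135.39) → (58.80,108.21) → (70.06,81.03) → (97.24,69.77) → (124.42,81.03) → (135.68,108.21), returning to the start.

G21
G90
G00 X153.02 Y138.60
M3 S299
G01 X142.38 Y138.71 F3657
G01 X135.83 Y147.10
G01 X138.30 Y157.44
G01 X147.94 Y161.96
G01 X157.47 Y157.24
G01 X159.73 Y146.85
G01 X153.02 Y138.60
G00 X135.68 Y108.21
M3 S799
G01 X124.42 Y135.39 F1019
G01 X97.24 Y146.65
G01 X70.06 Y135.39
G01 X58.80 Y108.21
G01 X70.06 Y81.03
G01 X97.24 Y69.77
G01 X124.42 Y81.03
G01 X135.68 Y108.21
M5
G00 X0.00 Y0.00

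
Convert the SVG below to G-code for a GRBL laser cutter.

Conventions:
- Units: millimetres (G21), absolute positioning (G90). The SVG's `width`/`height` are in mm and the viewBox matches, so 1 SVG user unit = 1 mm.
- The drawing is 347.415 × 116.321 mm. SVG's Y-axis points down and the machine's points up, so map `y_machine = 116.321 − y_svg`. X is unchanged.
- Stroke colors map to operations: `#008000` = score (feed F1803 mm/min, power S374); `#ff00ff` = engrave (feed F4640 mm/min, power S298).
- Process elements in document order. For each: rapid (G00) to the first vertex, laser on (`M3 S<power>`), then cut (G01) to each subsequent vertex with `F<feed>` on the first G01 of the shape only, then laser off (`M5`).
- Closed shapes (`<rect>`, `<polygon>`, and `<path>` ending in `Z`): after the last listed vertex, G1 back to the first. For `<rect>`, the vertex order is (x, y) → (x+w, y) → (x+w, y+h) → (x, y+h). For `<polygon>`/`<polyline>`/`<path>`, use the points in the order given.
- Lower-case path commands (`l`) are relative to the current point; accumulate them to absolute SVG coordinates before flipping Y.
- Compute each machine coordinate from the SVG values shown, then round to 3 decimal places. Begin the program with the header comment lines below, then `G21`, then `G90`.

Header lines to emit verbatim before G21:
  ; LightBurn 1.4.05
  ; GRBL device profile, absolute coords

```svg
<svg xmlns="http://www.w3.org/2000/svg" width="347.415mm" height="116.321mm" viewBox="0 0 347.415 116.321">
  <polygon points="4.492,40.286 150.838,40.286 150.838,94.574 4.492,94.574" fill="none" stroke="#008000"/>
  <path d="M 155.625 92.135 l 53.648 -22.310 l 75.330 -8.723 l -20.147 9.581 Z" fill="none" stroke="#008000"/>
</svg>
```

; LightBurn 1.4.05
; GRBL device profile, absolute coords
G21
G90
G00 X4.492 Y76.035
M3 S374
G01 X150.838 Y76.035 F1803
G01 X150.838 Y21.747
G01 X4.492 Y21.747
G01 X4.492 Y76.035
M5
G00 X155.625 Y24.186
M3 S374
G01 X209.273 Y46.496 F1803
G01 X284.603 Y55.219
G01 X264.456 Y45.638
G01 X155.625 Y24.186
M5

1 u = 1 mm; y_m = 116.321 − y.

[1] `<polygon>` rectangle, #008000→score S374 F1803: (4.492,76.035) → (150.838,76.035) → (150.838,21.747) → (4.492,21.747) → (4.492,76.035) (closed)

[2] `<path>` closed polygon, #008000→score S374 F1803: (155.625,24.186) → (209.273,46.496) → (284.603,55.219) → (264.456,45.638) → (155.625,24.186) (closed)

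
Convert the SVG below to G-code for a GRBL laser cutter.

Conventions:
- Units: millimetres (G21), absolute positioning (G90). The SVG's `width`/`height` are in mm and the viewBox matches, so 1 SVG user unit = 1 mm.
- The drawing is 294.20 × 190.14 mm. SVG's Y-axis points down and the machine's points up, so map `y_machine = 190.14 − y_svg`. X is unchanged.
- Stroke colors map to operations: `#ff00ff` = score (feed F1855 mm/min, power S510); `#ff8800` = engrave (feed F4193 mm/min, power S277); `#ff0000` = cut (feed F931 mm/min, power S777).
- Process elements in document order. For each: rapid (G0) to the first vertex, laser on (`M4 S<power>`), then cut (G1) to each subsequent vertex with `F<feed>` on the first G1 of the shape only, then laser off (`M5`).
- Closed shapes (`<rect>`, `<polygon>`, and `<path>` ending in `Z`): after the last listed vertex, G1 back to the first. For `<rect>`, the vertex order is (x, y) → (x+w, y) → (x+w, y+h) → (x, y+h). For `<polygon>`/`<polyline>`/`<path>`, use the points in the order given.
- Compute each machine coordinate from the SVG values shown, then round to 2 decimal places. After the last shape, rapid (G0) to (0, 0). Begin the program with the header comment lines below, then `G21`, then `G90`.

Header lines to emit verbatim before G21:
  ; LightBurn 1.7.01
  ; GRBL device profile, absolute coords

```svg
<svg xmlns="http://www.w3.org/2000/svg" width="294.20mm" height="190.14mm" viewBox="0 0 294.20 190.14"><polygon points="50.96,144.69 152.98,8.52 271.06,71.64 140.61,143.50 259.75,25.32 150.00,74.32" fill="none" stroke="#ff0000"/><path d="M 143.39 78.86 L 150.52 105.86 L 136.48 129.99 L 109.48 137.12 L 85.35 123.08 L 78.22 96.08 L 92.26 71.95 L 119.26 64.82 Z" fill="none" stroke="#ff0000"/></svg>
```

; LightBurn 1.7.01
; GRBL device profile, absolute coords
G21
G90
G0 X50.96 Y45.45
M4 S777
G1 X152.98 Y181.62 F931
G1 X271.06 Y118.50
G1 X140.61 Y46.64
G1 X259.75 Y164.82
G1 X150.00 Y115.82
G1 X50.96 Y45.45
M5
G0 X143.39 Y111.28
M4 S777
G1 X150.52 Y84.28 F931
G1 X136.48 Y60.15
G1 X109.48 Y53.02
G1 X85.35 Y67.06
G1 X78.22 Y94.06
G1 X92.26 Y118.19
G1 X119.26 Y125.32
G1 X143.39 Y111.28
M5
G0 X0.00 Y0.00

1 u = 1 mm; y_m = 190.14 − y.

[1] `<polygon>` closed polygon, #ff0000→cut S777 F931: (50.96,45.45) → (152.98,181.62) → (271.06,118.50) → (140.61,46.64) → (259.75,164.82) → (150.00,115.82) → (50.96,45.45) (closed)

[2] `<path>` regular polygon, #ff0000→cut S777 F931: (143.39,111.28) → (150.52,84.28) → (136.48,60.15) → (109.48,53.02) → (85.35,67.06) → (78.22,94.06) → (92.26,118.19) → (119.26,125.32) → (143.39,111.28) (closed)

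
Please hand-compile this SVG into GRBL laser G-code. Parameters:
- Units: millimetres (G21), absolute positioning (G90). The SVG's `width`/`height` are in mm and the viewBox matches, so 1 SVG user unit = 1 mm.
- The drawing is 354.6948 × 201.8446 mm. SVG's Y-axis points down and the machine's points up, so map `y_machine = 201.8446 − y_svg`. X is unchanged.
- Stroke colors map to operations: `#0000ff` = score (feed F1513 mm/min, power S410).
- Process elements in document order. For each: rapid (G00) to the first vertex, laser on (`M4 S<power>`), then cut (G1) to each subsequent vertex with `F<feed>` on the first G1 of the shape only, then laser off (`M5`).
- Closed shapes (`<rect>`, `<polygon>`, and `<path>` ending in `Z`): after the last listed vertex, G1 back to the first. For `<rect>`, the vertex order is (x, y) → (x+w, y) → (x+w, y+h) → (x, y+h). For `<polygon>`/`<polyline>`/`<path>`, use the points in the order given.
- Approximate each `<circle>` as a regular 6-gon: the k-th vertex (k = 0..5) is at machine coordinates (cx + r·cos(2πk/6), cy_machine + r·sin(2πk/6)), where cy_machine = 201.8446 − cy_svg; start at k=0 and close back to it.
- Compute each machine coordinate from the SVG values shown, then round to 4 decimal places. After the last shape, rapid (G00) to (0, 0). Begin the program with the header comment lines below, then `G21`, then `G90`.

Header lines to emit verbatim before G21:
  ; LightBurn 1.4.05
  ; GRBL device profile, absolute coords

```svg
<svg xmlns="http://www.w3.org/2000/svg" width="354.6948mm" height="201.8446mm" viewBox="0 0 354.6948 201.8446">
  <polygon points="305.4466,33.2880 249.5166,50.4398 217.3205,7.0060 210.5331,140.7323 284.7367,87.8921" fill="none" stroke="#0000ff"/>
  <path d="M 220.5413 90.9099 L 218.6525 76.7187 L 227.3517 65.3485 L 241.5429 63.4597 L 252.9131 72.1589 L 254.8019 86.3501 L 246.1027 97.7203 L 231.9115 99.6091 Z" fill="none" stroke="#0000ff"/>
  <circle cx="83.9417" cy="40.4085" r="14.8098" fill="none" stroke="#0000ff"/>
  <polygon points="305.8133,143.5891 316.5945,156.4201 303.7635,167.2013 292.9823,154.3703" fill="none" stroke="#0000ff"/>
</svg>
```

; LightBurn 1.4.05
; GRBL device profile, absolute coords
G21
G90
G00 X305.4466 Y168.5566
M4 S410
G1 X249.5166 Y151.4048 F1513
G1 X217.3205 Y194.8386
G1 X210.5331 Y61.1123
G1 X284.7367 Y113.9525
G1 X305.4466 Y168.5566
M5
G00 X220.5413 Y110.9347
M4 S410
G1 X218.6525 Y125.1259 F1513
G1 X227.3517 Y136.4961
G1 X241.5429 Y138.3849
G1 X252.9131 Y129.6857
G1 X254.8019 Y115.4945
G1 X246.1027 Y104.1243
G1 X231.9115 Y102.2355
G1 X220.5413 Y110.9347
M5
G00 X98.7515 Y161.4361
M4 S410
G1 X91.3466 Y174.2618 F1513
G1 X76.5368 Y174.2618
G1 X69.1319 Y161.4361
G1 X76.5368 Y148.6104
G1 X91.3466 Y148.6104
G1 X98.7515 Y161.4361
M5
G00 X305.8133 Y58.2555
M4 S410
G1 X316.5945 Y45.4245 F1513
G1 X303.7635 Y34.6433
G1 X292.9823 Y47.4743
G1 X305.8133 Y58.2555
M5
G00 X0.0000 Y0.0000

viewBox `0 0 354.6948 201.8446` with mm width/height → 1 unit = 1 mm. Flip: y_m = 201.8446 − y_svg.

**Shape 1** — `<polygon>` closed polygon, stroke `#0000ff` → score (S410, F1513). Machine vertices: (305.4466,168.5566) → (249.5166,151.4048) → (217.3205,194.8386) → (210.5331,61.1123) → (284.7367,113.9525) → (305.4466,168.5566). Closed: final G1 returns to the first vertex.

**Shape 2** — `<path>` regular polygon, stroke `#0000ff` → score (S410, F1513). Machine vertices: (220.5413,110.9347) → (218.6525,125.1259) → (227.3517,136.4961) → (241.5429,138.3849) → (252.9131,129.6857) → (254.8019,115.4945) → (246.1027,104.1243) → (231.9115,102.2355) → (220.5413,110.9347). Closed: final G1 returns to the first vertex.

**Shape 3** — `<circle>` circle, stroke `#0000ff` → score (S410, F1513). Machine vertices: (98.7515,161.4361) → (91.3466,174.2618) → (76.5368,174.2618) → (69.1319,161.4361) → (76.5368,148.6104) → (91.3466,148.6104) → (98.7515,161.4361). Closed: final G1 returns to the first vertex.

**Shape 4** — `<polygon>` regular polygon, stroke `#0000ff` → score (S410, F1513). Machine vertices: (305.8133,58.2555) → (316.5945,45.4245) → (303.7635,34.6433) → (292.9823,47.4743) → (305.8133,58.2555). Closed: final G1 returns to the first vertex.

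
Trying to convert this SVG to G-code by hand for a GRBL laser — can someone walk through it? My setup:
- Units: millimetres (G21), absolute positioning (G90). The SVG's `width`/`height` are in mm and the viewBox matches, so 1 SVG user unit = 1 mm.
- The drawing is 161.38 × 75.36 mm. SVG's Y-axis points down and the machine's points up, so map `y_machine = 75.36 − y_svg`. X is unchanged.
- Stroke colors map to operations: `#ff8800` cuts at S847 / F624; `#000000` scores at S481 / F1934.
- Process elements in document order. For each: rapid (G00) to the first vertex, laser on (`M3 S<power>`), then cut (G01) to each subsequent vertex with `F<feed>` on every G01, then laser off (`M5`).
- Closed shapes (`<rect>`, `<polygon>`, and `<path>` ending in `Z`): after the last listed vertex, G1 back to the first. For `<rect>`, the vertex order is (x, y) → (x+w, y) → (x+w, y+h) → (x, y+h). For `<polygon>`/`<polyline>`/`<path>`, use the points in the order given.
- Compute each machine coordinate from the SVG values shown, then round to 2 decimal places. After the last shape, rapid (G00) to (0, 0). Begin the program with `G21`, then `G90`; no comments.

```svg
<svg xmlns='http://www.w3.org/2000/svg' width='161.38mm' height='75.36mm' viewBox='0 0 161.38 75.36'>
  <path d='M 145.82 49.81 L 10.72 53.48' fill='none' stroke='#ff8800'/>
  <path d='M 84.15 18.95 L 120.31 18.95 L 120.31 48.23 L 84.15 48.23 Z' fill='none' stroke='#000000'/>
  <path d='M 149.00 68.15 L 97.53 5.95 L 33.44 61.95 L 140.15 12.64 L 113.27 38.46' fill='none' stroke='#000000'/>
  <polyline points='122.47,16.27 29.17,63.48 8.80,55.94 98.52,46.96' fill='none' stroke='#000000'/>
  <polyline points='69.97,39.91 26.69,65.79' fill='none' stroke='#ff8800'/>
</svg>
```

G21
G90
G00 X145.82 Y25.55
M3 S847
G01 X10.72 Y21.88 F624
M5
G00 X84.15 Y56.41
M3 S481
G01 X120.31 Y56.41 F1934
G01 X120.31 Y27.13 F1934
G01 X84.15 Y27.13 F1934
G01 X84.15 Y56.41 F1934
M5
G00 X149.00 Y7.21
M3 S481
G01 X97.53 Y69.41 F1934
G01 X33.44 Y13.41 F1934
G01 X140.15 Y62.72 F1934
G01 X113.27 Y36.90 F1934
M5
G00 X122.47 Y59.09
M3 S481
G01 X29.17 Y11.88 F1934
G01 X8.80 Y19.42 F1934
G01 X98.52 Y28.40 F1934
M5
G00 X69.97 Y35.45
M3 S847
G01 X26.69 Y9.57 F624
M5
G00 X0.00 Y0.00

viewBox `0 0 161.38 75.36` with mm width/height → 1 unit = 1 mm. Flip: y_m = 75.36 − y_svg.

**Shape 1** — `<path>` line segment, stroke `#ff8800` → cut (S847, F624). Machine vertices: (145.82,25.55) → (10.72,21.88). Open path.

**Shape 2** — `<path>` rectangle, stroke `#000000` → score (S481, F1934). Machine vertices: (84.15,56.41) → (120.31,56.41) → (120.31,27.13) → (84.15,27.13) → (84.15,56.41). Closed: final G1 returns to the first vertex.

**Shape 3** — `<path>` open polyline, stroke `#000000` → score (S481, F1934). Machine vertices: (149.00,7.21) → (97.53,69.41) → (33.44,13.41) → (140.15,62.72) → (113.27,36.90). Open path.

**Shape 4** — `<polyline>` open polyline, stroke `#000000` → score (S481, F1934). Machine vertices: (122.47,59.09) → (29.17,11.88) → (8.80,19.42) → (98.52,28.40). Open path.

**Shape 5** — `<polyline>` line segment, stroke `#ff8800` → cut (S847, F624). Machine vertices: (69.97,35.45) → (26.69,9.57). Open path.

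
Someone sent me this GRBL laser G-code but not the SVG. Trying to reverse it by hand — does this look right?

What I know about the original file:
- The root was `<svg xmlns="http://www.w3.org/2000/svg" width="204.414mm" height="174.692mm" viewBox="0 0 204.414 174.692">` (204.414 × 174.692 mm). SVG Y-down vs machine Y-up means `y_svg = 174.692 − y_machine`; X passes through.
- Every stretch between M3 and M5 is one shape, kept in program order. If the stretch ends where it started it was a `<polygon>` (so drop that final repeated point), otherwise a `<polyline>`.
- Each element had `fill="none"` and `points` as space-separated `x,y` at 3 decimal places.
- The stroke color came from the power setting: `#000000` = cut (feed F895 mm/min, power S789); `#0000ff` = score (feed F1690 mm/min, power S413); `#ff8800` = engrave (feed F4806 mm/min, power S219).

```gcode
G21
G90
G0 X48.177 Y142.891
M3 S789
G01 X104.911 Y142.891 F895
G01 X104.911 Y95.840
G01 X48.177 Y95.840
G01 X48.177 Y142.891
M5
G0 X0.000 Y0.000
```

<svg xmlns="http://www.w3.org/2000/svg" width="204.414mm" height="174.692mm" viewBox="0 0 204.414 174.692">
  <polygon points="48.177,31.801 104.911,31.801 104.911,78.852 48.177,78.852" fill="none" stroke="#000000"/>
</svg>

Machine Y-up, SVG Y-down with viewBox height 174.692, so y_svg = 174.692 − y_machine; X carries over. Every run uses S789, so all elements get stroke `#000000` (cut).

Run 1: The run returns to its start, so emit a `<polygon>` with points (Y-flipped): 48.177,31.801 104.911,31.801 104.911,78.852 48.177,78.852.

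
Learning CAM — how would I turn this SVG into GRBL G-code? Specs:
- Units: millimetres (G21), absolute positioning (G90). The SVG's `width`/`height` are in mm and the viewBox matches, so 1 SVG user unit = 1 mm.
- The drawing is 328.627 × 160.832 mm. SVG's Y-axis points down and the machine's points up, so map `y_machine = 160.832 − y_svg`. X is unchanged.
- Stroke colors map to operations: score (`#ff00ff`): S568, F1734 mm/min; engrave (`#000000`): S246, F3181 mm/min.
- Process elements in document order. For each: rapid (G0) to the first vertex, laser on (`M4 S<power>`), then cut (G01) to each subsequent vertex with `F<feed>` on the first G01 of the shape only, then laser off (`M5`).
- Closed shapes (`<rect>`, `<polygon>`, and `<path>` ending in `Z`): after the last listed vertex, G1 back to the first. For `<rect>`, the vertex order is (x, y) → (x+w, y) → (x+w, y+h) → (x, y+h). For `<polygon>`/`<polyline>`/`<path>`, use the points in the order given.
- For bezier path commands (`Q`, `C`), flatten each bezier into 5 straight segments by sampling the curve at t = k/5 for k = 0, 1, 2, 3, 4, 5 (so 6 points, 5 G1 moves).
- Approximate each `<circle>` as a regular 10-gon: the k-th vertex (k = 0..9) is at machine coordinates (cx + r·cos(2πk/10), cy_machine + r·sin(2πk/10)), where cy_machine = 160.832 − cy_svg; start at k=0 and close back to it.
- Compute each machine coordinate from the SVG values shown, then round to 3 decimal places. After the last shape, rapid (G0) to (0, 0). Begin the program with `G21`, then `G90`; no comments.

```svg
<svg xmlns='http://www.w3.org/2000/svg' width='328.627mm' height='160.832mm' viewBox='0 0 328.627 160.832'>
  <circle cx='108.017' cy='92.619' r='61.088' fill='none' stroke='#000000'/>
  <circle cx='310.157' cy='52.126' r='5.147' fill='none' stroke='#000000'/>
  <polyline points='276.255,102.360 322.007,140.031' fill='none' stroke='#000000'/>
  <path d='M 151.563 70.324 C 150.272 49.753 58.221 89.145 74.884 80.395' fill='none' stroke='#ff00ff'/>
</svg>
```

1 u = 1 mm; y_m = 160.832 − y.

[1] `<circle>` circle, #000000→engrave S246 F3181: (169.105,68.213) → (157.438,104.120) → (126.894,126.311) → (89.140,126.311) → (58.596,104.120) → (46.929,68.213) → (58.596,32.306) → (89.140,10.115) → (126.894,10.115) → (157.438,32.306) → (169.105,68.213) (closed)

[2] `<circle>` circle, #000000→engrave S246 F3181: (315.304,108.706) → (314.321,111.731) → (311.748,113.601) → (308.566,113.601) → (305.993,111.731) → (305.010,108.706) → (305.993,105.681) → (308.566,103.811) → (311.748,103.811) → (314.321,105.681) → (315.304,108.706) (closed)

[3] `<polyline>` line segment, #000000→engrave S246 F3181: (276.255,58.472) → (322.007,20.801)

[4] `<path>` cubic bezier, #ff00ff→score S568 F1734: (151.563,90.508) → (141.493,96.520) → (119.215,93.330) → (94.305,86.126) → (76.336,80.099) → (74.884,80.437)

G21
G90
G0 X169.105 Y68.213
M4 S246
G01 X157.438 Y104.120 F3181
G01 X126.894 Y126.311
G01 X89.140 Y126.311
G01 X58.596 Y104.120
G01 X46.929 Y68.213
G01 X58.596 Y32.306
G01 X89.140 Y10.115
G01 X126.894 Y10.115
G01 X157.438 Y32.306
G01 X169.105 Y68.213
M5
G0 X315.304 Y108.706
M4 S246
G01 X314.321 Y111.731 F3181
G01 X311.748 Y113.601
G01 X308.566 Y113.601
G01 X305.993 Y111.731
G01 X305.010 Y108.706
G01 X305.993 Y105.681
G01 X308.566 Y103.811
G01 X311.748 Y103.811
G01 X314.321 Y105.681
G01 X315.304 Y108.706
M5
G0 X276.255 Y58.472
M4 S246
G01 X322.007 Y20.801 F3181
M5
G0 X151.563 Y90.508
M4 S568
G01 X141.493 Y96.520 F1734
G01 X119.215 Y93.330
G01 X94.305 Y86.126
G01 X76.336 Y80.099
G01 X74.884 Y80.437
M5
G0 X0.000 Y0.000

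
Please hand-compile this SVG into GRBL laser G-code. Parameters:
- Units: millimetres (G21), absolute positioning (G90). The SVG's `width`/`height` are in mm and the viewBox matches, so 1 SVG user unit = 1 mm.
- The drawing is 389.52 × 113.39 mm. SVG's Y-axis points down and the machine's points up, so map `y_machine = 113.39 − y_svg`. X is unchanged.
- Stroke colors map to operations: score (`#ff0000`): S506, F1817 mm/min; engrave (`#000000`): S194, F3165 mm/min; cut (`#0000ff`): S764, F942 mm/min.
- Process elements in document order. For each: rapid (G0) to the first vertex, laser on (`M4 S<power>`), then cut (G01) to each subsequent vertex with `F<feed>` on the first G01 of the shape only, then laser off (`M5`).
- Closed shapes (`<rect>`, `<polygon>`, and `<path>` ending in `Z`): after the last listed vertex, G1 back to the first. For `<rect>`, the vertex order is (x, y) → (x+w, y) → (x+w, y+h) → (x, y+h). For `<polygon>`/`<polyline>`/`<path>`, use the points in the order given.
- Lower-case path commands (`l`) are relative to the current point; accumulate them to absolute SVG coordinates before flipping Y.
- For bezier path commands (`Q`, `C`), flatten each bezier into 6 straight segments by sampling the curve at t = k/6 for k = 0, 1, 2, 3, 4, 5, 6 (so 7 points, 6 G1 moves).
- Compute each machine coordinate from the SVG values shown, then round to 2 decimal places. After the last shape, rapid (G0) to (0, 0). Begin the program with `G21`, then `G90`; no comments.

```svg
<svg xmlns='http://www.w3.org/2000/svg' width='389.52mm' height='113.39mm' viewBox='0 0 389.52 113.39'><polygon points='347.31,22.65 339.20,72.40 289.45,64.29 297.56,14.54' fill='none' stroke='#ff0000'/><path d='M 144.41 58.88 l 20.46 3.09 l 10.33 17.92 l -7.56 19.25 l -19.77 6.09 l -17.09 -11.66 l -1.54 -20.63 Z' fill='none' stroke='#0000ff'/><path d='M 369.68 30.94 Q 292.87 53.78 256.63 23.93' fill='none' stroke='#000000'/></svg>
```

G21
G90
G0 X347.31 Y90.74
M4 S506
G01 X339.20 Y40.99 F1817
G01 X289.45 Y49.10
G01 X297.56 Y98.85
G01 X347.31 Y90.74
M5
G0 X144.41 Y54.51
M4 S764
G01 X164.87 Y51.42 F942
G01 X175.20 Y33.50
G01 X167.64 Y14.25
G01 X147.87 Y8.16
G01 X130.78 Y19.82
G01 X129.24 Y40.45
G01 X144.41 Y54.51
M5
G0 X369.68 Y82.45
M4 S194
G01 X345.20 Y76.30 F3165
G01 X322.98 Y73.08
G01 X303.01 Y72.78
G01 X285.30 Y75.41
G01 X269.84 Y80.97
G01 X256.63 Y89.46
M5
G0 X0.00 Y0.00

1 u = 1 mm; y_m = 113.39 − y.

[1] `<polygon>` regular polygon, #ff0000→score S506 F1817: (347.31,90.74) → (339.20,40.99) → (289.45,49.10) → (297.56,98.85) → (347.31,90.74) (closed)

[2] `<path>` regular polygon, #0000ff→cut S764 F942: (144.41,54.51) → (164.87,51.42) → (175.20,33.50) → (167.64,14.25) → (147.87,8.16) → (130.78,19.82) → (129.24,40.45) → (144.41,54.51) (closed)

[3] `<path>` quadratic bezier, #000000→engrave S194 F3165: (369.68,82.45) → (345.20,76.30) → (322.98,73.08) → (303.01,72.78) → (285.30,75.41) → (269.84,80.97) → (256.63,89.46)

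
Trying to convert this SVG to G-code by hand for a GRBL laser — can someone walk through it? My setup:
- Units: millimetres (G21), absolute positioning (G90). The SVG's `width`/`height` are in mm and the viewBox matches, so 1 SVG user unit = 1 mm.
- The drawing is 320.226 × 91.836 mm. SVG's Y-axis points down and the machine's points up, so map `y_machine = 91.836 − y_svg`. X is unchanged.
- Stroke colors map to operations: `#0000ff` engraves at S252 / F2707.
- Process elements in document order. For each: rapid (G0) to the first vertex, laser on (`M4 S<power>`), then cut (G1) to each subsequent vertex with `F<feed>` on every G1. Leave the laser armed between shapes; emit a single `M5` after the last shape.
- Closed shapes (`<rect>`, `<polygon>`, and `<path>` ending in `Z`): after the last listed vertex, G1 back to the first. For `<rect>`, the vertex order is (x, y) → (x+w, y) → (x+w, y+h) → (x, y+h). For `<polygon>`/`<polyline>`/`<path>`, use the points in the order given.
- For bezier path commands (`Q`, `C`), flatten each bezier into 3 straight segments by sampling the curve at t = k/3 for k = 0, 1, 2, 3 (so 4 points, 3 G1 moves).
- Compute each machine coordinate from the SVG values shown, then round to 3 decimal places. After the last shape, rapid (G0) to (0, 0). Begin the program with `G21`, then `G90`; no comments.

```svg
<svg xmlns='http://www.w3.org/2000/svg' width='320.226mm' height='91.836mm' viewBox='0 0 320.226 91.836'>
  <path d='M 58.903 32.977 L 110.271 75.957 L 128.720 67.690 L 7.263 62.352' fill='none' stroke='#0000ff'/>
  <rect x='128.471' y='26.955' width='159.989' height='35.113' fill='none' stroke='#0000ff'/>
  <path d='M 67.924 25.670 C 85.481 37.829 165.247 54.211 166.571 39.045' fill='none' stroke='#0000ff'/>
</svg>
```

G21
G90
G0 X58.903 Y58.859
M4 S252
G1 X110.271 Y15.879 F2707
G1 X128.720 Y24.146 F2707
G1 X7.263 Y29.484 F2707
G0 X128.471 Y64.881
M4 S252
G1 X288.460 Y64.881 F2707
G1 X288.460 Y29.768 F2707
G1 X128.471 Y29.768 F2707
G1 X128.471 Y64.881 F2707
G0 X67.924 Y66.166
M4 S252
G1 X101.008 Y53.924 F2707
G1 X144.309 Y46.816 F2707
G1 X166.571 Y52.791 F2707
M5
G0 X0.000 Y0.000

viewBox `0 0 320.226 91.836` with mm width/height → 1 unit = 1 mm. Flip: y_m = 91.836 − y_svg.

**Shape 1** — `<path>` open polyline, stroke `#0000ff` → engrave (S252, F2707). Machine vertices: (58.903,58.859) → (110.271,15.879) → (128.720,24.146) → (7.263,29.484). Open path.

**Shape 2** — `<rect>` rectangle, stroke `#0000ff` → engrave (S252, F2707). Machine vertices: (128.471,64.881) → (288.460,64.881) → (288.460,29.768) → (128.471,29.768) → (128.471,64.881). Closed: final G1 returns to the first vertex.

**Shape 3** — `<path>` cubic bezier, stroke `#0000ff` → engrave (S252, F2707). Control points (SVG): P0=(67.924,25.670), P1=(85.481,37.829), P2=(165.247,54.211), P3=(166.571,39.045); sampled at t=k/3. Machine vertices: (67.924,66.166) → (101.008,53.924) → (144.309,46.816) → (166.571,52.791). Open path.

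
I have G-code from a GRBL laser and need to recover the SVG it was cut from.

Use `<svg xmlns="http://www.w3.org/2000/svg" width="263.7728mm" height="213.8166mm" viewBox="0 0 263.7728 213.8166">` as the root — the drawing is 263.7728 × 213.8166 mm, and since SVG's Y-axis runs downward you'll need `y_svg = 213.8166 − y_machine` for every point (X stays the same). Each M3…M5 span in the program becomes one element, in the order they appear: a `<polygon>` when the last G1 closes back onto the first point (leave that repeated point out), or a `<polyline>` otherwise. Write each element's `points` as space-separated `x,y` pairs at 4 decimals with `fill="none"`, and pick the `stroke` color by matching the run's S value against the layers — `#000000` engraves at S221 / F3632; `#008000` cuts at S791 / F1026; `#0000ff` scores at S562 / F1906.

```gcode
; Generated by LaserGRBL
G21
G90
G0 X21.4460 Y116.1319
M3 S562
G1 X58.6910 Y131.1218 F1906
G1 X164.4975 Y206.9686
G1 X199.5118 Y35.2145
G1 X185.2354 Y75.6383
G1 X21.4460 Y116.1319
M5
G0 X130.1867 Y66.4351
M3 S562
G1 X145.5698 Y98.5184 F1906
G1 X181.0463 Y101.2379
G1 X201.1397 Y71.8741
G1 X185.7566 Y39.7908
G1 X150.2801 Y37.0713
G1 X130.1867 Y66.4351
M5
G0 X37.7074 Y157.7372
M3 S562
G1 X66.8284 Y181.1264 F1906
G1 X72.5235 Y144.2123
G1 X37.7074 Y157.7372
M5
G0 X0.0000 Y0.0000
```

<svg xmlns="http://www.w3.org/2000/svg" width="263.7728mm" height="213.8166mm" viewBox="0 0 263.7728 213.8166">
  <polygon points="21.4460,97.6847 58.6910,82.6948 164.4975,6.8480 199.5118,178.6021 185.2354,138.1783" fill="none" stroke="#0000ff"/>
  <polygon points="130.1867,147.3815 145.5698,115.2982 181.0463,112.5787 201.1397,141.9425 185.7566,174.0258 150.2801,176.7453" fill="none" stroke="#0000ff"/>
  <polygon points="37.7074,56.0794 66.8284,32.6902 72.5235,69.6043" fill="none" stroke="#0000ff"/>
</svg>

y_svg = 213.8166 − y_m. Every run uses S562, so all elements get stroke `#0000ff` (score).

[1] closed run; points: 21.4460,97.6847 58.6910,82.6948 164.4975,6.8480 199.5118,178.6021 185.2354,138.1783

[2] closed run; points: 130.1867,147.3815 145.5698,115.2982 181.0463,112.5787 201.1397,141.9425 185.7566,174.0258 150.2801,176.7453

[3] closed run; points: 37.7074,56.0794 66.8284,32.6902 72.5235,69.6043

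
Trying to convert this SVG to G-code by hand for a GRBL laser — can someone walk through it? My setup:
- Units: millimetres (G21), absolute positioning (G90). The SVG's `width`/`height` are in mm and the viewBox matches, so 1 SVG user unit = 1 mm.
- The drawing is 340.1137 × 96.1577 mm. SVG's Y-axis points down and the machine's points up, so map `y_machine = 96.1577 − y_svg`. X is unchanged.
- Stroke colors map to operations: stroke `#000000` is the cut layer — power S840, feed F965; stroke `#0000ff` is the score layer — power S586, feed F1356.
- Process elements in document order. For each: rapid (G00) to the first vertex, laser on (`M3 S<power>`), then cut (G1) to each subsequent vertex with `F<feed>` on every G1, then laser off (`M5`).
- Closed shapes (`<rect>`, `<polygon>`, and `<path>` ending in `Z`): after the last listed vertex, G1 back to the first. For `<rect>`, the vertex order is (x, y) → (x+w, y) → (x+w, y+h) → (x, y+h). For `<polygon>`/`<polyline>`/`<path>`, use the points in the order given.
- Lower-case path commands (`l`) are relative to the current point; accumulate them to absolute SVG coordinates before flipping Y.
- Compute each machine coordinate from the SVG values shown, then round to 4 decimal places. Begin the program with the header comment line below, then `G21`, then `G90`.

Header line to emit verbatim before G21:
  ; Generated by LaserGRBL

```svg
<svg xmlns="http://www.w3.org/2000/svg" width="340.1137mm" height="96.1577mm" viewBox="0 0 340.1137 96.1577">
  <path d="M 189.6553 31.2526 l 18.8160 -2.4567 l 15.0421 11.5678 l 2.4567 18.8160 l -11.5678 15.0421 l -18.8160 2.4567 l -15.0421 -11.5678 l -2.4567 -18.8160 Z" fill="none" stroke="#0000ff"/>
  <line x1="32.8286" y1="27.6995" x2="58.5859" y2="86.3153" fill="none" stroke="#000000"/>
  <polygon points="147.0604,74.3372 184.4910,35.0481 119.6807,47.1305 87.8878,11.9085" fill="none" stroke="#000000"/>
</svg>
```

; Generated by LaserGRBL
G21
G90
G00 X189.6553 Y64.9051
M3 S586
G1 X208.4713 Y67.3618 F1356
G1 X223.5134 Y55.7940 F1356
G1 X225.9701 Y36.9780 F1356
G1 X214.4023 Y21.9359 F1356
G1 X195.5863 Y19.4792 F1356
G1 X180.5442 Y31.0470 F1356
G1 X178.0875 Y49.8630 F1356
G1 X189.6553 Y64.9051 F1356
M5
G00 X32.8286 Y68.4582
M3 S840
G1 X58.5859 Y9.8424 F965
M5
G00 X147.0604 Y21.8205
M3 S840
G1 X184.4910 Y61.1096 F965
G1 X119.6807 Y49.0272 F965
G1 X87.8878 Y84.2492 F965
G1 X147.0604 Y21.8205 F965
M5

Since the viewBox matches the mm dimensions, user units are millimetres directly. The only transform is the Y-flip y_m = 96.1577 − y_svg.

Shape 1 is a regular polygon drawn with `<path>`. Its stroke #0000ff means score at S586, F1356. After flipping Y the toolpath is (189.6553,64.9051) → (208.4713,67.3618) → (223.5134,55.7940) → (225.9701,36.9780) → (214.4023,21.9359) → (195.5863,19.4792) → (180.5442,31.0470) → (178.0875,49.8630) → (189.6553,64.9051), returning to the start.

Shape 2 is a line segment drawn with `<line>`. Its stroke #000000 means cut at S840, F965. After flipping Y the toolpath is (32.8286,68.4582) → (58.5859,9.8424).

Shape 3 is a closed polygon drawn with `<polygon>`. Its stroke #000000 means cut at S840, F965. After flipping Y the toolpath is (147.0604,21.8205) → (184.4910,61.1096) → (119.6807,49.0272) → (87.8878,84.2492) → (147.0604,21.8205), returning to the start.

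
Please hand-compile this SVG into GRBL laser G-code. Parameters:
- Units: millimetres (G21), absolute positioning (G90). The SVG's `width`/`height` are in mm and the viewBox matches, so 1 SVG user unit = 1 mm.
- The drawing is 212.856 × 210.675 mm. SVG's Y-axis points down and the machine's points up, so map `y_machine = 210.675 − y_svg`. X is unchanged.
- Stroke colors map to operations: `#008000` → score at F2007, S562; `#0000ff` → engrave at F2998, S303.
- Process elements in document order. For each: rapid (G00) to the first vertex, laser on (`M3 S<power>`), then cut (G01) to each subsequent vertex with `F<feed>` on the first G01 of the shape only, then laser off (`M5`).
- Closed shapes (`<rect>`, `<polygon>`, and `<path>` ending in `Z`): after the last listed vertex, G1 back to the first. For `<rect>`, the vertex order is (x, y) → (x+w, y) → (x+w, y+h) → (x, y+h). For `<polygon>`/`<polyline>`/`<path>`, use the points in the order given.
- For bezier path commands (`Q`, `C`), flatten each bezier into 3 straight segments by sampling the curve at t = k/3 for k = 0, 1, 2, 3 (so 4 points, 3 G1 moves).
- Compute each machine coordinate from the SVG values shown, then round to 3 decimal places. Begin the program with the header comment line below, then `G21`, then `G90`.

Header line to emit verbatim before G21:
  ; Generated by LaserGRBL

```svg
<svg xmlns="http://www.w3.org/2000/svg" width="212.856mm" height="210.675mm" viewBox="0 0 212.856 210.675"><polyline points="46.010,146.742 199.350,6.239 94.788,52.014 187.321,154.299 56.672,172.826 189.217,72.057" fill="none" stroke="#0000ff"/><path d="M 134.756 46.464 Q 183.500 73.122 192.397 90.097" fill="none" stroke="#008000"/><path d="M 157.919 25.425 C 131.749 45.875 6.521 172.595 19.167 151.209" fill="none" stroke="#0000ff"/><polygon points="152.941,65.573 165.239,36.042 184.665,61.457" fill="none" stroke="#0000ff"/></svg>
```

viewBox `0 0 212.856 210.675` with mm width/height → 1 unit = 1 mm. Flip: y_m = 210.675 − y_svg.

**Shape 1** — `<polyline>` open polyline, stroke `#0000ff` → engrave (S303, F2998). Machine vertices: (46.010,63.933) → (199.350,204.436) → (94.788,158.661) → (187.321,56.376) → (56.672,37.849) → (189.217,138.618). Open path.

**Shape 2** — `<path>` quadratic bezier, stroke `#008000` → score (S562, F2007). Control points (SVG): P0=(134.756,46.464), P1=(183.500,73.122), P2=(192.397,90.097); sampled at t=k/3. Machine vertices: (134.756,164.211) → (162.825,147.515) → (182.038,132.971) → (192.397,120.578). Open path.

**Shape 3** — `<path>` cubic bezier, stroke `#0000ff` → engrave (S303, F2998). Control points (SVG): P0=(157.919,25.425), P1=(131.749,45.875), P2=(6.521,172.595), P3=(19.167,151.209); sampled at t=k/3. Machine vertices: (157.919,185.250) → (107.505,138.798) → (43.704,78.027) → (19.167,59.466). Open path.

**Shape 4** — `<polygon>` regular polygon, stroke `#0000ff` → engrave (S303, F2998). Machine vertices: (152.941,145.102) → (165.239,174.633) → (184.665,149.218) → (152.941,145.102). Closed: final G1 returns to the first vertex.

; Generated by LaserGRBL
G21
G90
G00 X46.010 Y63.933
M3 S303
G01 X199.350 Y204.436 F2998
G01 X94.788 Y158.661
G01 X187.321 Y56.376
G01 X56.672 Y37.849
G01 X189.217 Y138.618
M5
G00 X134.756 Y164.211
M3 S562
G01 X162.825 Y147.515 F2007
G01 X182.038 Y132.971
G01 X192.397 Y120.578
M5
G00 X157.919 Y185.250
M3 S303
G01 X107.505 Y138.798 F2998
G01 X43.704 Y78.027
G01 X19.167 Y59.466
M5
G00 X152.941 Y145.102
M3 S303
G01 X165.239 Y174.633 F2998
G01 X184.665 Y149.218
G01 X152.941 Y145.102
M5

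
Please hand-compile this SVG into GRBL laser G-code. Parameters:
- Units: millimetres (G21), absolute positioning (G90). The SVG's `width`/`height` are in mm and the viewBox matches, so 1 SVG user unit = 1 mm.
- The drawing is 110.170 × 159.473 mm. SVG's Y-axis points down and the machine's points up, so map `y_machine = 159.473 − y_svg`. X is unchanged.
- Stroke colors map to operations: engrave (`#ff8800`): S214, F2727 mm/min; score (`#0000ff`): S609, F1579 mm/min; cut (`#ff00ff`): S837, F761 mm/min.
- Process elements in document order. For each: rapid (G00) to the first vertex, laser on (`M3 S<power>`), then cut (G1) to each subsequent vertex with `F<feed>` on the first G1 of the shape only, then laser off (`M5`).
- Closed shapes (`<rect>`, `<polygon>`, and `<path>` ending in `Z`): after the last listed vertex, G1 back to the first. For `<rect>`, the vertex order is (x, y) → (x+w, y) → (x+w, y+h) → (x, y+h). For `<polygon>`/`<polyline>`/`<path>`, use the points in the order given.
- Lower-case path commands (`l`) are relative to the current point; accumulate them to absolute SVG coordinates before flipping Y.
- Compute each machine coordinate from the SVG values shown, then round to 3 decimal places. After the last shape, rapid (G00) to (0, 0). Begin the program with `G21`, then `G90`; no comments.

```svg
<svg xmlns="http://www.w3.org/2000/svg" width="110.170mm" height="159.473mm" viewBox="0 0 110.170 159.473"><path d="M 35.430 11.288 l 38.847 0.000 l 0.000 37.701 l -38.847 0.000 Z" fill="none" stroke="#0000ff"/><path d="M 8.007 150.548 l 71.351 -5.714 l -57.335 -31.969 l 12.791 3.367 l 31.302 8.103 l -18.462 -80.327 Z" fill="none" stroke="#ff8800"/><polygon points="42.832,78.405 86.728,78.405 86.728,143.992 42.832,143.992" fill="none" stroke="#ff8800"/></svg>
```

Since the viewBox matches the mm dimensions, user units are millimetres directly. The only transform is the Y-flip y_m = 159.473 − y_svg.

Shape 1 is a rectangle drawn with `<path>`. Its stroke #0000ff means score at S609, F1579. After flipping Y the toolpath is (35.430,148.185) → (74.277,148.185) → (74.277,110.484) → (35.430,110.484) → (35.430,148.185), returning to the start.

Shape 2 is a closed polygon drawn with `<path>`. Its stroke #ff8800 means engrave at S214, F2727. After flipping Y the toolpath is (8.007,8.925) → (79.358,14.639) → (22.023,46.608) → (34.814,43.241) → (66.116,35.138) → (47.654,115.465) → (8.007,8.925), returning to the start.

Shape 3 is a rectangle drawn with `<polygon>`. Its stroke #ff8800 means engrave at S214, F2727. After flipping Y the toolpath is (42.832,81.068) → (86.728,81.068) → (86.728,15.481) → (42.832,15.481) → (42.832,81.068), returning to the start.

G21
G90
G00 X35.430 Y148.185
M3 S609
G1 X74.277 Y148.185 F1579
G1 X74.277 Y110.484
G1 X35.430 Y110.484
G1 X35.430 Y148.185
M5
G00 X8.007 Y8.925
M3 S214
G1 X79.358 Y14.639 F2727
G1 X22.023 Y46.608
G1 X34.814 Y43.241
G1 X66.116 Y35.138
G1 X47.654 Y115.465
G1 X8.007 Y8.925
M5
G00 X42.832 Y81.068
M3 S214
G1 X86.728 Y81.068 F2727
G1 X86.728 Y15.481
G1 X42.832 Y15.481
G1 X42.832 Y81.068
M5
G00 X0.000 Y0.000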